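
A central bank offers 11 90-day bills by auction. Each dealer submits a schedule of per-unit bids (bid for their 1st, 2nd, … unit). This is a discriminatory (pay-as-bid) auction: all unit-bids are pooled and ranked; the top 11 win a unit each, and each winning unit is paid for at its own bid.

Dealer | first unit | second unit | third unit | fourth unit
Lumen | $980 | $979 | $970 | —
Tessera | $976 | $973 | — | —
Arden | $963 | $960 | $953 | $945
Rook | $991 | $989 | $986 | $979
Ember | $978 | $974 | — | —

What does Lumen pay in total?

All unit-bids, highest first — top 11: 991 (Rook-1), 989 (Rook-2), 986 (Rook-3), 980 (Lumen-1), 979 (Lumen-2), 979 (Rook-4), 978 (Ember-1), 976 (Tessera-1), 974 (Ember-2), 973 (Tessera-2), 970 (Lumen-3)
Next rejected bid: $963 (not a price — pay-as-bid).
Lumen's winning unit-bids: 980 + 979 + 970 = $2,929.

Lumen pays $2,929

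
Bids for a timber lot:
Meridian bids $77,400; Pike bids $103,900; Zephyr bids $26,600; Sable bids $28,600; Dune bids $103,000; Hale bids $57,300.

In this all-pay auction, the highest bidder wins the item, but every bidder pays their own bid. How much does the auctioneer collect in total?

Bids in order: 103,900 (Pike) > 103,000 (Dune) > 77,400 (Meridian) > 57,300 (Hale) > 28,600 (Sable) > 26,600 (Zephyr)
Pike wins with the top bid; all bids are sunk regardless.
Every bidder forfeits their bid regardless of winning.
Revenue = 77,400 + 103,900 + 26,600 + 28,600 + 103,000 + 57,300 = $396,800.

Total revenue: $396,800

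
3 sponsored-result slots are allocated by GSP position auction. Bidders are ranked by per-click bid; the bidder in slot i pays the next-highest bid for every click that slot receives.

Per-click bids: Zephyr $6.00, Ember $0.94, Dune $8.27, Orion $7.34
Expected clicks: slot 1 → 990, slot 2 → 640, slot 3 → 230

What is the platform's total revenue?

Total revenue: $11322.80

Sorting advertisers: $8.27 (Dune) > $7.34 (Orion) > $6.00 (Zephyr) > $0.94 (Ember)
Slot 1: Dune pays $7.34 × 990 = $7266.60
Slot 2: Orion pays $6.00 × 640 = $3840.00
Slot 3: Zephyr pays $0.94 × 230 = $216.20
Total = $11322.80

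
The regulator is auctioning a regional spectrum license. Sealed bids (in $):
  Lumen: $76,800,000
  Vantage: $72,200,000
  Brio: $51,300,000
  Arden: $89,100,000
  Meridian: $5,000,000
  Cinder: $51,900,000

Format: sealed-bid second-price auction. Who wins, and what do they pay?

Sorting bids: 89,100,000 (Arden) > 76,800,000 (Lumen) > 72,200,000 (Vantage) > 51,900,000 (Cinder) > 51,300,000 (Brio) > 5,000,000 (Meridian)
Arden wins with the highest bid; price is set by the runner-up at $76,800,000.

Arden pays $76,800,000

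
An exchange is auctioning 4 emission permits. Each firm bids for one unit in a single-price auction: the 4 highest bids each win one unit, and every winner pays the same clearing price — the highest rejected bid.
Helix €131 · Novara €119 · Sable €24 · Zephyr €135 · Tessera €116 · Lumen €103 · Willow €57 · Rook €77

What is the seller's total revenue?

Bids ranked high→low: 135 (Zephyr), 131 (Helix), 119 (Novara), 116 (Tessera), 103 (Lumen), 77 (Rook), …
The 4 highest are Zephyr, Helix, Novara, Tessera.
Clearing price = highest rejected bid = €103.
Total revenue = 4 × €103 = €412.

Total revenue: €412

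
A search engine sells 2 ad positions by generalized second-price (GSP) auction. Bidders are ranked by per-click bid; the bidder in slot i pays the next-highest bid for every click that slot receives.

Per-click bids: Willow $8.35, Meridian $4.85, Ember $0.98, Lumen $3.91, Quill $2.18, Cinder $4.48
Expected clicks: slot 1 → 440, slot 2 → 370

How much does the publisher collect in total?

Total revenue: $3791.60

Per-click bids in order: $8.35 (Willow) > $4.85 (Meridian) > $4.48 (Cinder) > …
Slot 1: Willow pays $4.85 × 440 = $2134.00
Slot 2: Meridian pays $4.48 × 370 = $1657.60
Total = $3791.60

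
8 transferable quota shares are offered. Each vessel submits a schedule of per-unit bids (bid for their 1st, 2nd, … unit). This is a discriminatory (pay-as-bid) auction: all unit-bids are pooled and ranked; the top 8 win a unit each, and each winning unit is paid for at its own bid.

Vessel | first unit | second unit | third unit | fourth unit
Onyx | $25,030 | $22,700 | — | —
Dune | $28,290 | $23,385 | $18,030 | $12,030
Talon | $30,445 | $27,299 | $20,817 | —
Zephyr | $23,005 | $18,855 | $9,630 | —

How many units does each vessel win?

All unit-bids, highest first — top 8: 30,445 (Talon-1), 28,290 (Dune-1), 27,299 (Talon-2), 25,030 (Onyx-1), 23,385 (Dune-2), 23,005 (Zephyr-1), 22,700 (Onyx-2), 20,817 (Talon-3)
Next rejected bid: $18,855 (not a price — pay-as-bid).
Allocation: Dune 2, Onyx 2, Talon 3, Zephyr 1.

Dune 2, Onyx 2, Talon 3, Zephyr 1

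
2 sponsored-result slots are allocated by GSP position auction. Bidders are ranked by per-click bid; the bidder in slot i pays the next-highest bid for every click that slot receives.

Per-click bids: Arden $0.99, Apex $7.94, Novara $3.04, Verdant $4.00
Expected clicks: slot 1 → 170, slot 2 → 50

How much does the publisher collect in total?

Total revenue: $832.00

Sorting advertisers: $7.94 (Apex) > $4.00 (Verdant) > $3.04 (Novara) > …
Slot 1: Apex pays $4.00 × 170 = $680.00
Slot 2: Verdant pays $3.04 × 50 = $152.00
Total = $832.00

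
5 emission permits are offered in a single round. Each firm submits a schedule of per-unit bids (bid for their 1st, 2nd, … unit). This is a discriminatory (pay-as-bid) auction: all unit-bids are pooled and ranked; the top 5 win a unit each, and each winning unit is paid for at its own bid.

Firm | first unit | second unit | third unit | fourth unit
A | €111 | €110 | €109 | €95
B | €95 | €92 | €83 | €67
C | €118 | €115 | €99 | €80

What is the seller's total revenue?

Total revenue: €563

All unit-bids, highest first — top 5: 118 (C-1), 115 (C-2), 111 (A-1), 110 (A-2), 109 (A-3)
Next rejected bid: €99 (not a price — pay-as-bid).
Each winning unit pays its own bid.
Revenue = 118 + 115 + 111 + 110 + 109 = €563.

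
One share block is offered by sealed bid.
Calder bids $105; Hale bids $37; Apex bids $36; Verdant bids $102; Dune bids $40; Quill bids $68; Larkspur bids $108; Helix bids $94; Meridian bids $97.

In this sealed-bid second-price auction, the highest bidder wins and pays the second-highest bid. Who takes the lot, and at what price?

Larkspur pays $105

Rule: the highest bidder wins and pays the second-highest bid.
Sorting bids: 108 (Larkspur) > 105 (Calder) > 102 (Verdant) > 97 (Meridian) > 94 (Helix) > 68 (Quill) > …
Second-price: Larkspur pays Calder's bid of $105.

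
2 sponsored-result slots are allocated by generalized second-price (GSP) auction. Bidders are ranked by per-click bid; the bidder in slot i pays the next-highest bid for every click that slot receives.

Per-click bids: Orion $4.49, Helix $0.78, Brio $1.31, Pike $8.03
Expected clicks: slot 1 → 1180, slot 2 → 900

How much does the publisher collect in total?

Ranked by bid: $8.03 (Pike) > $4.49 (Orion) > $1.31 (Brio) > …
Slot 1: Pike pays $4.49 × 1180 = $5298.20
Slot 2: Orion pays $1.31 × 900 = $1179.00
Total = $6477.20

Total revenue: $6477.20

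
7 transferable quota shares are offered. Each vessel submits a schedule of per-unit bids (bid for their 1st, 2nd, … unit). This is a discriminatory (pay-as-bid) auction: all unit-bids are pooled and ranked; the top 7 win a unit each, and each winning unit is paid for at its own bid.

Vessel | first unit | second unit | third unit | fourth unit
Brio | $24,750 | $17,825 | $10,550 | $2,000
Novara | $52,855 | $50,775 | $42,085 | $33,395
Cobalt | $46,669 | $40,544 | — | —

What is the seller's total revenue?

Total revenue: $291,073

Pooled unit-bids ranked (top 7): 52,855 (Novara-1), 50,775 (Novara-2), 46,669 (Cobalt-1), 42,085 (Novara-3), 40,544 (Cobalt-2), 33,395 (Novara-4), 24,750 (Brio-1)
Next rejected bid: $17,825 (not a price — pay-as-bid).
Each winning unit pays its own bid.
Revenue = 52,855 + 50,775 + 46,669 + 42,085 + 40,544 + 33,395 + 24,750 = $291,073.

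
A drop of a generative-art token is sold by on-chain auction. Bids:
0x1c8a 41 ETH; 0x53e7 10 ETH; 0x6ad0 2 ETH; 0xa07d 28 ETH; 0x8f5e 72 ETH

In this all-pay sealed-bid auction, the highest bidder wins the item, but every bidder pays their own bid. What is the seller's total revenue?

Sorting bids: 72 (0x8f5e) > 41 (0x1c8a) > 28 (0xa07d) > 10 (0x53e7) > 2 (0x6ad0)
0x8f5e wins with the top bid; all bids are sunk regardless.
Every bidder forfeits their bid regardless of winning.
Revenue = 41 + 10 + 2 + 28 + 72 = 153 ETH.

Total revenue: 153 ETH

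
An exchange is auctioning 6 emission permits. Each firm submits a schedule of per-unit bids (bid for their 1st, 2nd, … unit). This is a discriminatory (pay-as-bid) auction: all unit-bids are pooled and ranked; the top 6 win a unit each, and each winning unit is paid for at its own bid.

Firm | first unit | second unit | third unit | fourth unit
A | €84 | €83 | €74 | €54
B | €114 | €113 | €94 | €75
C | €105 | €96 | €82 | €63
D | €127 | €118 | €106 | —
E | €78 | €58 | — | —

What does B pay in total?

B pays €227

All unit-bids, highest first — top 6: 127 (D-1), 118 (D-2), 114 (B-1), 113 (B-2), 106 (D-3), 105 (C-1)
Next rejected bid: €96 (not a price — pay-as-bid).
B's winning unit-bids: 114 + 113 = €227.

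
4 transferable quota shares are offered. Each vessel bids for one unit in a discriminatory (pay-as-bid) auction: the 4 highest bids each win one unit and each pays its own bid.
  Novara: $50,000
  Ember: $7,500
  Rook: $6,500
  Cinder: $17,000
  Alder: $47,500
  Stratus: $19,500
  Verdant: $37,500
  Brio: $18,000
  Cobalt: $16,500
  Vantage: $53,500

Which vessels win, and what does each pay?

Sorting: 53,500 (Vantage), 50,000 (Novara), 47,500 (Alder), 37,500 (Verdant), 19,500 (Stratus), 18,000 (Brio), …
The 4 highest are Vantage, Novara, Alder, Verdant.
Each winner pays its own bid: Vantage $53,500, Novara $50,000, Alder $47,500, Verdant $37,500.

Vantage $53,500, Novara $50,000, Alder $47,500, Verdant $37,500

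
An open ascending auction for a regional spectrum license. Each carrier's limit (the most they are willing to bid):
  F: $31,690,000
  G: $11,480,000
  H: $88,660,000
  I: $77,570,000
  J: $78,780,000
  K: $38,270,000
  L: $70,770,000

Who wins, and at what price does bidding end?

Limits in order: 88,660,000 (H) > 78,780,000 (J) > 77,570,000 (I) > 70,770,000 (L) > 38,270,000 (K) > 31,690,000 (F) > …
J is the last rival to drop out, at $78,780,000; H remains and wins at that price.

H wins at $78,780,000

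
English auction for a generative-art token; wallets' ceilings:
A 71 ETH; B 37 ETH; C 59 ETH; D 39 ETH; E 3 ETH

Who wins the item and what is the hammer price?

A wins at 59 ETH

Limits ranked: 71 (A) > 59 (C) > 39 (D) > 37 (B) > 3 (E)
Once the price passes 59 ETH, only A is left; the hammer falls at C's limit of 59 ETH.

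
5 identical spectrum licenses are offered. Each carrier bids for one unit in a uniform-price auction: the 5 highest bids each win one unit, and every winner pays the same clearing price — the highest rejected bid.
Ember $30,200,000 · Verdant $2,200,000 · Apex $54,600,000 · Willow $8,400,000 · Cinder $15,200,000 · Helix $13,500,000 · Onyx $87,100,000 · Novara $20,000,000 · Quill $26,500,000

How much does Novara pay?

Novara pays $15,200,000

Sorting: 87,100,000 (Onyx), 54,600,000 (Apex), 30,200,000 (Ember), 26,500,000 (Quill), 20,000,000 (Novara), 15,200,000 (Cinder), 13,500,000 (Helix), …
The 5 highest are Onyx, Apex, Ember, Quill, Novara.
Highest unsuccessful bid: $15,200,000 → clearing price.
Novara wins → pays $15,200,000.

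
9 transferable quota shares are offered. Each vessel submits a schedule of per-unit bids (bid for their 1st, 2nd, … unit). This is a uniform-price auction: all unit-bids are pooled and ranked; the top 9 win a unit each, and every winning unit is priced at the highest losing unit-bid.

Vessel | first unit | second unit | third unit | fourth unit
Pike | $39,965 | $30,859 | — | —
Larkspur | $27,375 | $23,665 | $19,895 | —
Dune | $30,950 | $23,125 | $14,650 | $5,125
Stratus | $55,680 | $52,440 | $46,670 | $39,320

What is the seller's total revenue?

Merging the schedules and taking the best 9: 55,680 (Stratus-1), 52,440 (Stratus-2), 46,670 (Stratus-3), 39,965 (Pike-1), 39,320 (Stratus-4), 30,950 (Dune-1), 30,859 (Pike-2), 27,375 (Larkspur-1), 23,665 (Larkspur-2)
Highest rejected unit-bid = $23,125.
Allocation: Dune 1, Larkspur 2, Pike 2, Stratus 4. Every unit priced at $23,125.
Revenue = 9 × 23,125 = $208,125.

Total revenue: $208,125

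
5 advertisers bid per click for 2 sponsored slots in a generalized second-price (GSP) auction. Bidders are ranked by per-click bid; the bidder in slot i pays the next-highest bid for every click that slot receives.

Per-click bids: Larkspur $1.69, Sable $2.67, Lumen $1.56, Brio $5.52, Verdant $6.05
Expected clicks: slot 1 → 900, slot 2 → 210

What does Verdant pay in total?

Ranked by bid: $6.05 (Verdant) > $5.52 (Brio) > $2.67 (Sable) > …
Verdant holds slot 1 → pays next bid $5.52 × 900 clicks = $4968.00.

Verdant pays $4968.00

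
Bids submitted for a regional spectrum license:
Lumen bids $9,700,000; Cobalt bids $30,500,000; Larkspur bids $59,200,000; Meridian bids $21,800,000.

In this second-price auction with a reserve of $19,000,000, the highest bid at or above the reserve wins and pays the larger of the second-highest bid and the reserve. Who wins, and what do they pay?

Bids in order: 59,200,000 (Larkspur) > 30,500,000 (Cobalt) > 21,800,000 (Meridian) > 9,700,000 (Lumen)
Larkspur has the top bid at or above the reserve ($59,200,000).
max(second-highest $30,500,000, reserve $19,000,000) = $30,500,000; the reserve does not bind.

Larkspur pays $30,500,000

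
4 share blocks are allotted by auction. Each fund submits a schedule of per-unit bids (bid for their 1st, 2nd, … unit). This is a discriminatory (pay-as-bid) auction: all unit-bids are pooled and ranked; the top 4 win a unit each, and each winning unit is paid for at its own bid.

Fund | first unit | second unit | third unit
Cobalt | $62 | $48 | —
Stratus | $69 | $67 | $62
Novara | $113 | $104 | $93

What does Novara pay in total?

Novara pays $310

Merging the schedules and taking the best 4: 113 (Novara-1), 104 (Novara-2), 93 (Novara-3), 69 (Stratus-1)
Next rejected bid: $67 (not a price — pay-as-bid).
Novara's winning unit-bids: 113 + 104 + 93 = $310.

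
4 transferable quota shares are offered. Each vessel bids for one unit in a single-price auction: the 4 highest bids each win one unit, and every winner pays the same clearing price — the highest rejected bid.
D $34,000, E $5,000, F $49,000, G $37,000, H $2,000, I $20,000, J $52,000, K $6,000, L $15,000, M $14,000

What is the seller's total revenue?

Bids ranked high→low: 52,000 (J), 49,000 (F), 37,000 (G), 34,000 (D), 20,000 (I), 15,000 (L), …
The 4 highest are J, F, G, D.
Clearing price = highest rejected bid = $20,000.
Total revenue = 4 × $20,000 = $80,000.

Total revenue: $80,000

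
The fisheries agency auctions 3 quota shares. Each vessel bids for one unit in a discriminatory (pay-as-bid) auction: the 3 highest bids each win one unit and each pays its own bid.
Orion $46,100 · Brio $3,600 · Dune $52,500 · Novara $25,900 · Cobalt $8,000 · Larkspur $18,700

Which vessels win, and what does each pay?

Dune $52,500, Orion $46,100, Novara $25,900

Ordering the bids: 52,500 (Dune), 46,100 (Orion), 25,900 (Novara), 18,700 (Larkspur), 8,000 (Cobalt), …
The 3 highest are Dune, Orion, Novara.
Each winner pays its own bid: Dune $52,500, Orion $46,100, Novara $25,900.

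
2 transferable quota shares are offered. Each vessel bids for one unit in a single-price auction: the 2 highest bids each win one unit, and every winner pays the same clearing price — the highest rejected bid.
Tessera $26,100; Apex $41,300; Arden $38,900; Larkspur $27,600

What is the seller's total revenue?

Bids ranked high→low: 41,300 (Apex), 38,900 (Arden), 27,600 (Larkspur), 26,100 (Tessera)
The 2 highest are Apex, Arden.
Highest unsuccessful bid: $27,600 → clearing price.
Total revenue = 2 × $27,600 = $55,200.

Total revenue: $55,200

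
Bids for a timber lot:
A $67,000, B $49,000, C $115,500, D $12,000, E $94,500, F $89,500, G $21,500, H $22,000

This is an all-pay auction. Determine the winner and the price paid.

Bids ranked: 115,500 (C) > 94,500 (E) > 89,500 (F) > 67,000 (A) > 49,000 (B) > 22,000 (H) > …
C is highest and takes the item; every bidder forfeits their bid.

C pays $115,500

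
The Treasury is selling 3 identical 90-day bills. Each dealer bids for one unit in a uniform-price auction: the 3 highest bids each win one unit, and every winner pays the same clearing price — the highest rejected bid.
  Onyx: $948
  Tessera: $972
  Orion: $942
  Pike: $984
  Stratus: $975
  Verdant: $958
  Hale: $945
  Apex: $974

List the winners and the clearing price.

Pike, Stratus, Apex; each pays $972

Sorting: 984 (Pike), 975 (Stratus), 974 (Apex), 972 (Tessera), 958 (Verdant), …
Top 3: Pike, Stratus, Apex.
Highest unsuccessful bid: $972 → clearing price.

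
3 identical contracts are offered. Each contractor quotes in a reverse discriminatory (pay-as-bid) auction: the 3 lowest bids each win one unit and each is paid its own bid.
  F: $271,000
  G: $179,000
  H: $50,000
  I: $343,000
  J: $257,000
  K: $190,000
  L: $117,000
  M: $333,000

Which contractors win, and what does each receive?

Sorting: 50,000 (H), 117,000 (L), 179,000 (G), 190,000 (K), 257,000 (J), …
Winners (3 units): H, L, G.
Each winner is paid its own bid: H $50,000, L $117,000, G $179,000.

H $50,000, L $117,000, G $179,000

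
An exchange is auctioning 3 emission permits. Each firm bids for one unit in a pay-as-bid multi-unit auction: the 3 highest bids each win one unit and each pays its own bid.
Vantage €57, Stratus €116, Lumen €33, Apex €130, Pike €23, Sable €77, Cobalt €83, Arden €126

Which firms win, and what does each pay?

Apex €130, Arden €126, Stratus €116

Sorting: 130 (Apex), 126 (Arden), 116 (Stratus), 83 (Cobalt), 77 (Sable), …
Winners (3 units): Apex, Arden, Stratus.
Each winner pays its own bid: Apex €130, Arden €126, Stratus €116.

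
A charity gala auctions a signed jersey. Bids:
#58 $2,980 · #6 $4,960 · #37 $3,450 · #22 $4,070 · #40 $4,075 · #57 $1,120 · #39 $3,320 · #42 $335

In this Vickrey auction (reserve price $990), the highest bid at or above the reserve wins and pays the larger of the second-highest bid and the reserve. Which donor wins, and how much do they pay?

#6 pays $4,075

Bids ranked: 4,960 (#6) > 4,075 (#40) > 4,070 (#22) > 3,450 (#37) > 3,320 (#39) > 2,980 (#58) > …
#6 has the top bid at or above the reserve ($4,960).
Second-highest bid $4,075 exceeds the reserve $990 → payment $4,075.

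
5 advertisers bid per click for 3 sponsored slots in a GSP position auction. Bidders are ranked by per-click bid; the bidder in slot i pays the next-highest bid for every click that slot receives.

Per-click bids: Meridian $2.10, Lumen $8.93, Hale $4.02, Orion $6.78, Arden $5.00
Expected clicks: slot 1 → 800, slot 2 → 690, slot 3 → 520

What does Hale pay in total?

Hale pays $0.00

Ranked by bid: $8.93 (Lumen) > $6.78 (Orion) > $5.00 (Arden) > $4.02 (Hale) > …
Hale ranks below slot 3 → no slot, pays nothing.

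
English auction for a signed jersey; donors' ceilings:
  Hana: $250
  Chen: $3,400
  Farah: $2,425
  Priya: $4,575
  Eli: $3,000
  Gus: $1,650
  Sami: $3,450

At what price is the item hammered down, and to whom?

Priya wins at $3,450

Limits in order: 4,575 (Priya) > 3,450 (Sami) > 3,400 (Chen) > 3,000 (Eli) > 2,425 (Farah) > 1,650 (Gus) > …
Bidding ends when Sami exits at $3,450; Priya takes it.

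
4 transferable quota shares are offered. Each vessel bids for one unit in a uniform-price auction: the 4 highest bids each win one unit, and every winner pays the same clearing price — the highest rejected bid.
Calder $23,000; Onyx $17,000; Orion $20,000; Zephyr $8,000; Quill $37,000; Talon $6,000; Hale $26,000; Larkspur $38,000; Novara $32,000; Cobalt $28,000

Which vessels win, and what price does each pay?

Larkspur, Quill, Novara, Cobalt; each pays $26,000

Ordering the bids: 38,000 (Larkspur), 37,000 (Quill), 32,000 (Novara), 28,000 (Cobalt), 26,000 (Hale), 23,000 (Calder), …
The 4 highest are Larkspur, Quill, Novara, Cobalt.
Clearing price = highest rejected bid = $26,000.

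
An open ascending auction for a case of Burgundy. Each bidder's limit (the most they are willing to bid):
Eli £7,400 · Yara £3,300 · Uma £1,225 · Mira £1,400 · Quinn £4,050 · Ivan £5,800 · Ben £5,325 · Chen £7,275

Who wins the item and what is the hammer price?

Eli wins at £7,275

Ascending (English) auction: the price rises until one bidder remains; the winner pays the price at which the last rival dropped out.
Limits in order: 7,400 (Eli) > 7,275 (Chen) > 5,800 (Ivan) > 5,325 (Ben) > 4,050 (Quinn) > 3,300 (Yara) > …
Chen is the last rival to drop out, at £7,275; Eli remains and wins at that price.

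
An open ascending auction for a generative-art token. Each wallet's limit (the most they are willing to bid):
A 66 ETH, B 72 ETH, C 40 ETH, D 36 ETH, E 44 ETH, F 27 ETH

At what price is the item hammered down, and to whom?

Limits ranked: 72 (B) > 66 (A) > 44 (E) > 40 (C) > 36 (D) > 27 (F)
Bidding ends when A exits at 66 ETH; B takes it.

B wins at 66 ETH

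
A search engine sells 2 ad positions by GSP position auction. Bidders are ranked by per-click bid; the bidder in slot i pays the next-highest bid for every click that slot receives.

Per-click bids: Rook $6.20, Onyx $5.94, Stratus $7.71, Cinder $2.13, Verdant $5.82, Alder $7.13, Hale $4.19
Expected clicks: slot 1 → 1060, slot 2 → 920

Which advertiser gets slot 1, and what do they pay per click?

Stratus; $7.13 per click

Per-click bids in order: $7.71 (Stratus) > $7.13 (Alder) > $6.20 (Rook) > …
Slot 1 goes to the first-ranked bidder, Stratus, who pays the next bid down: $7.13/click.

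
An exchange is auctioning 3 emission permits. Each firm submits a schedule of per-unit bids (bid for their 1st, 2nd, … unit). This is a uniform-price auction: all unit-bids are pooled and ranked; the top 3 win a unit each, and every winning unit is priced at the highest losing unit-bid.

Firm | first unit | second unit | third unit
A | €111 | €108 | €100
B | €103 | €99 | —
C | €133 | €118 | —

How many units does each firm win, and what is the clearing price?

Merging the schedules and taking the best 3: 133 (C-1), 118 (C-2), 111 (A-1)
Highest rejected unit-bid = €108.
Allocation: A 1, C 2.

A 1, C 2; clearing price €108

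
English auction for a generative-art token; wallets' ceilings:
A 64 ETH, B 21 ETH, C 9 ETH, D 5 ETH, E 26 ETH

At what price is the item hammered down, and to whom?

A wins at 26 ETH

Limits in order: 64 (A) > 26 (E) > 21 (B) > 9 (C) > 5 (D)
E is the last rival to drop out, at 26 ETH; A remains and wins at that price.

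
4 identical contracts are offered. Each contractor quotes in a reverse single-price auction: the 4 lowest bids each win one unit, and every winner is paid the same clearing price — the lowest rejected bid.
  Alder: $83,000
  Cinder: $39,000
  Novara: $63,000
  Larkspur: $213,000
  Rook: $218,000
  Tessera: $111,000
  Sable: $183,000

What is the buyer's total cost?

Ordering the bids: 39,000 (Cinder), 63,000 (Novara), 83,000 (Alder), 111,000 (Tessera), 183,000 (Sable), 213,000 (Larkspur), …
Lowest 4: Cinder, Novara, Alder, Tessera.
Clearing price = lowest rejected bid = $183,000.
Total cost = 4 × $183,000 = $732,000.

Total cost: $732,000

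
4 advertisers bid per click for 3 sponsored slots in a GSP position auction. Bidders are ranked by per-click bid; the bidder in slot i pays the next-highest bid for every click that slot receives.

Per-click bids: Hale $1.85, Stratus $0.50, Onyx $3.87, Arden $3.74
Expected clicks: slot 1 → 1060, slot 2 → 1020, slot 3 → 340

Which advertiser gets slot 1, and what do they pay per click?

Onyx; $3.74 per click

Per-click bids in order: $3.87 (Onyx) > $3.74 (Arden) > $1.85 (Hale) > $0.50 (Stratus)
Slot 1 goes to the first-ranked bidder, Onyx, who pays the next bid down: $3.74/click.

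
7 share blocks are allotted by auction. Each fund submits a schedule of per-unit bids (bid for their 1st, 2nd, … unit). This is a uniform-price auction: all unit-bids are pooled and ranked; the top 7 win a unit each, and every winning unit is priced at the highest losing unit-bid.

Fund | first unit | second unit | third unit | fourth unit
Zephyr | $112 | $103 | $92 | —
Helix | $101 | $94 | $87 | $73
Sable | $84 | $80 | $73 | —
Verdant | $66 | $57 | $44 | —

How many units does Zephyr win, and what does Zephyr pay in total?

Zephyr: 3 units, pays $240

Pooled unit-bids ranked (top 7): 112 (Zephyr-1), 103 (Zephyr-2), 101 (Helix-1), 94 (Helix-2), 92 (Zephyr-3), 87 (Helix-3), 84 (Sable-1)
The (k+1)-th unit-bid is $80.
Zephyr wins 3 unit(s) at $80 each.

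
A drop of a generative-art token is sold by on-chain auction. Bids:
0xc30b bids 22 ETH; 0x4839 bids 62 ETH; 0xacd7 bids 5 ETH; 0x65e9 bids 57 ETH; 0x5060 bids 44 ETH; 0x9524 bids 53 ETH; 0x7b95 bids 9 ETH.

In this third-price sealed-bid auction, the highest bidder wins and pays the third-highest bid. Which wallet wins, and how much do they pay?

0x4839 pays 53 ETH

Rule: the highest bidder wins and pays the third-highest bid.
Bids in order: 62 (0x4839) > 57 (0x65e9) > 53 (0x9524) > 44 (0x5060) > 22 (0xc30b) > 9 (0x7b95) > …
0x4839 wins; payment is bid #3 in the ranking = 53 ETH.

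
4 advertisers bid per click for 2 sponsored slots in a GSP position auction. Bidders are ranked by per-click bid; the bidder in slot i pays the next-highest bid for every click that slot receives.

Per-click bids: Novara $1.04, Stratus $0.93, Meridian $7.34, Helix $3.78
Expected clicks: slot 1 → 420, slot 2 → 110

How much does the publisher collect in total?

Ranked by bid: $7.34 (Meridian) > $3.78 (Helix) > $1.04 (Novara) > …
Slot 1: Meridian pays $3.78 × 420 = $1587.60
Slot 2: Helix pays $1.04 × 110 = $114.40
Total = $1702.00

Total revenue: $1702.00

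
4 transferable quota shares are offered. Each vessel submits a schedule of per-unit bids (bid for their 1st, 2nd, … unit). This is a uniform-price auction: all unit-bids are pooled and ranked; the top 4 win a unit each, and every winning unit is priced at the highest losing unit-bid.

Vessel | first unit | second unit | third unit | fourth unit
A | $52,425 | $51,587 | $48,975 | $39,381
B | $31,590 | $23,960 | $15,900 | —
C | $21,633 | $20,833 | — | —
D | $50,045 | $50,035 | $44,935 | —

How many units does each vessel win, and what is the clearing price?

Merging the schedules and taking the best 4: 52,425 (A-1), 51,587 (A-2), 50,045 (D-1), 50,035 (D-2)
The (k+1)-th unit-bid is $48,975.
Allocation: A 2, D 2.

A 2, D 2; clearing price $48,975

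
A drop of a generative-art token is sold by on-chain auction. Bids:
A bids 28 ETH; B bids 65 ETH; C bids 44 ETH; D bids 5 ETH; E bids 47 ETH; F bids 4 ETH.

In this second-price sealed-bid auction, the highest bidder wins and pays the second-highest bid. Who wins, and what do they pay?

Sorting bids: 65 (B) > 47 (E) > 44 (C) > 28 (A) > 5 (D) > 4 (F)
B is highest; pays the second-highest bid, 47 ETH.

B pays 47 ETH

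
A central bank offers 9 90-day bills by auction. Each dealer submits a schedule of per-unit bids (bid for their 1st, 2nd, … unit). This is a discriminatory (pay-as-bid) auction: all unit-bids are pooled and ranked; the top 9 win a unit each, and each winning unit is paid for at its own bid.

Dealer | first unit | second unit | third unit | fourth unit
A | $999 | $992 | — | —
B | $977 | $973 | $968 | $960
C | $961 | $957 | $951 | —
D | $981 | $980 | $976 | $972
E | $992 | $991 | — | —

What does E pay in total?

All unit-bids, highest first — top 9: 999 (A-1), 992 (A-2), 992 (E-1), 991 (E-2), 981 (D-1), 980 (D-2), 977 (B-1), 976 (D-3), 973 (B-2)
Next rejected bid: $972 (not a price — pay-as-bid).
E's winning unit-bids: 992 + 991 = $1,983.

E pays $1,983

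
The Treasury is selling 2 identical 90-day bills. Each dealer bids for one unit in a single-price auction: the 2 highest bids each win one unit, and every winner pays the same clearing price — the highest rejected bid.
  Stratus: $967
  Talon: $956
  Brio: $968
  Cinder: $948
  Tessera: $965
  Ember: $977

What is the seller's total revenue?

Bids ranked high→low: 977 (Ember), 968 (Brio), 967 (Stratus), 965 (Tessera), …
Top 2: Ember, Brio.
First losing bid is Stratus's $967, which sets the uniform price.
Total revenue = 2 × $967 = $1,934.

Total revenue: $1,934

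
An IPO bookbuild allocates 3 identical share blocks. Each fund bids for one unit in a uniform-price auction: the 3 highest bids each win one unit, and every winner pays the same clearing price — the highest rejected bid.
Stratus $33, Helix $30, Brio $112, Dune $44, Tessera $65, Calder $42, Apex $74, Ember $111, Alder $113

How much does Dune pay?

Ordering the bids: 113 (Alder), 112 (Brio), 111 (Ember), 74 (Apex), 65 (Tessera), …
Winners (3 units): Alder, Brio, Ember.
Highest unsuccessful bid: $74 → clearing price.
Dune does not win → pays $0.

Dune pays $0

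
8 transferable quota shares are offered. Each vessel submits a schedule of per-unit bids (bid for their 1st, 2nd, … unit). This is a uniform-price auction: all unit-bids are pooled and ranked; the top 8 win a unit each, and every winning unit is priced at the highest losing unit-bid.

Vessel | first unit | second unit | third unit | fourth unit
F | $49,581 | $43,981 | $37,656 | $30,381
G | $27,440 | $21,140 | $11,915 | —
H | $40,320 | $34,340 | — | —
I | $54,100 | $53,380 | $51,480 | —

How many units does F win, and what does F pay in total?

Merging the schedules and taking the best 8: 54,100 (I-1), 53,380 (I-2), 51,480 (I-3), 49,581 (F-1), 43,981 (F-2), 40,320 (H-1), 37,656 (F-3), 34,340 (H-2)
Highest rejected unit-bid = $30,381.
F wins 3 unit(s) at $30,381 each.

F: 3 units, pays $91,143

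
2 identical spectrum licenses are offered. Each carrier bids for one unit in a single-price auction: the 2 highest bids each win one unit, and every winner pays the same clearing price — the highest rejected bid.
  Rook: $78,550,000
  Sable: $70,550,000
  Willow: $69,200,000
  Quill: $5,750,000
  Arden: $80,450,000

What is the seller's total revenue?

Bids ranked high→low: 80,450,000 (Arden), 78,550,000 (Rook), 70,550,000 (Sable), 69,200,000 (Willow), …
Top 2: Arden, Rook.
Highest unsuccessful bid: $70,550,000 → clearing price.
Total revenue = 2 × $70,550,000 = $141,100,000.

Total revenue: $141,100,000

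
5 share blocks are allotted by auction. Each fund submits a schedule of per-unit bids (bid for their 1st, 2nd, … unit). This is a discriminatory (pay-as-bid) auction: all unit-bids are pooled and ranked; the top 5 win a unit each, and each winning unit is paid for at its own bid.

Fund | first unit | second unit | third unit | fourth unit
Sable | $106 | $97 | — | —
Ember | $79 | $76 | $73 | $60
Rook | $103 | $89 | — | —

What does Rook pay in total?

Rook pays $192

Merging the schedules and taking the best 5: 106 (Sable-1), 103 (Rook-1), 97 (Sable-2), 89 (Rook-2), 79 (Ember-1)
Next rejected bid: $76 (not a price — pay-as-bid).
Rook's winning unit-bids: 103 + 89 = $192.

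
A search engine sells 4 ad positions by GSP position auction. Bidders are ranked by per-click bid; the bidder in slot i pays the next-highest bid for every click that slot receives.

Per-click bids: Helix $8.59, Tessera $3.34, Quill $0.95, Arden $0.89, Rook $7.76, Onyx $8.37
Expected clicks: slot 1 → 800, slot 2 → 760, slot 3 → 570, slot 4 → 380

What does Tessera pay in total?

Tessera pays $361.00

Ranked by bid: $8.59 (Helix) > $8.37 (Onyx) > $7.76 (Rook) > $3.34 (Tessera) > $0.95 (Quill) > …
Tessera holds slot 4 → pays next bid $0.95 × 380 clicks = $361.00.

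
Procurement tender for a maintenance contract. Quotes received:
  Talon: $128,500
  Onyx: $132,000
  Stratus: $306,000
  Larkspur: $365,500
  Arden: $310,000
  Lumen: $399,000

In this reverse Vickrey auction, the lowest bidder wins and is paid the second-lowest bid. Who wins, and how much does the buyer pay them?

Rule: the lowest bidder wins and is paid the second-lowest bid.
Bids ranked: 128,500 (Talon) < 132,000 (Onyx) < 306,000 (Stratus) < 310,000 (Arden) < 365,500 (Larkspur) < 399,000 (Lumen)
Talon wins with the lowest bid; price is set by the runner-up at $132,000.

Talon is paid $132,000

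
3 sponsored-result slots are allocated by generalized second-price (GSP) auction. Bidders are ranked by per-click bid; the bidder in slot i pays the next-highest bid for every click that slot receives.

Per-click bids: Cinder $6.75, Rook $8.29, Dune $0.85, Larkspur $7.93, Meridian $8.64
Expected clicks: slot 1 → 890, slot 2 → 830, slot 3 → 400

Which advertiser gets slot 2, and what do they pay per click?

Rook; $7.93 per click

Per-click bids in order: $8.64 (Meridian) > $8.29 (Rook) > $7.93 (Larkspur) > $6.75 (Cinder) > …
Slot 2 goes to the second-ranked bidder, Rook, who pays the next bid down: $7.93/click.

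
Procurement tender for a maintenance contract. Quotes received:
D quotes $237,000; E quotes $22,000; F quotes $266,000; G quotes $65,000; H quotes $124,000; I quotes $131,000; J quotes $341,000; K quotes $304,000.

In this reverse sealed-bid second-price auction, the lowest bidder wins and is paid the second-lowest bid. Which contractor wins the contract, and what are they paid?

Bids in order: 22,000 (E) < 65,000 (G) < 124,000 (H) < 131,000 (I) < 237,000 (D) < 266,000 (F) < …
Second-price: E is paid G's bid of $65,000.

E is paid $65,000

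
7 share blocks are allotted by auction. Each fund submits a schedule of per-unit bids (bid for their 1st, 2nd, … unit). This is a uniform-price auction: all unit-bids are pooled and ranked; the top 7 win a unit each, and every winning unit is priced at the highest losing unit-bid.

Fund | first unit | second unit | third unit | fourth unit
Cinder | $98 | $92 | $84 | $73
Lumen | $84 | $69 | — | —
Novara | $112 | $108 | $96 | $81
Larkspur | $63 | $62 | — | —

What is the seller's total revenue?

Total revenue: $567

Merging the schedules and taking the best 7: 112 (Novara-1), 108 (Novara-2), 98 (Cinder-1), 96 (Novara-3), 92 (Cinder-2), 84 (Cinder-3), 84 (Lumen-1)
The (k+1)-th unit-bid is $81.
Allocation: Cinder 3, Lumen 1, Novara 3. Every unit priced at $81.
Revenue = 7 × 81 = $567.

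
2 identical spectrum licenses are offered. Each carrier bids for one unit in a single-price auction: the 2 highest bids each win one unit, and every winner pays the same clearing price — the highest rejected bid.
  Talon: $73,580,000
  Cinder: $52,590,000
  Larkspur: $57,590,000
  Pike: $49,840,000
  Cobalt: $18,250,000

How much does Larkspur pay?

Larkspur pays $52,590,000

Bids ranked high→low: 73,580,000 (Talon), 57,590,000 (Larkspur), 52,590,000 (Cinder), 49,840,000 (Pike), …
The 2 highest are Talon, Larkspur.
Clearing price = highest rejected bid = $52,590,000.
Larkspur wins → pays $52,590,000.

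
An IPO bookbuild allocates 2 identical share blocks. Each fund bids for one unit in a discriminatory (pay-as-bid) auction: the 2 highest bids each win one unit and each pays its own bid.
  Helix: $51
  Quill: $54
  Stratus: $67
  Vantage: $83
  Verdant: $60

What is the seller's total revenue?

Sorting: 83 (Vantage), 67 (Stratus), 60 (Verdant), 54 (Quill), …
Winners (2 units): Vantage, Stratus.
Total revenue = 83 + 67 = $150.

Total revenue: $150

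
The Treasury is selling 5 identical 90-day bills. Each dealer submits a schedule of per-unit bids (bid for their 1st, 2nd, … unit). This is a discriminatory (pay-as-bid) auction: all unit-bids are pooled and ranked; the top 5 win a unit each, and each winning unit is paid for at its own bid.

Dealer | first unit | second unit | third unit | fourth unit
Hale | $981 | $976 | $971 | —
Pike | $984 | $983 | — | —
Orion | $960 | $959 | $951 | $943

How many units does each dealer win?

Hale 3, Pike 2

Merging the schedules and taking the best 5: 984 (Pike-1), 983 (Pike-2), 981 (Hale-1), 976 (Hale-2), 971 (Hale-3)
Next rejected bid: $960 (not a price — pay-as-bid).
Allocation: Hale 3, Pike 2.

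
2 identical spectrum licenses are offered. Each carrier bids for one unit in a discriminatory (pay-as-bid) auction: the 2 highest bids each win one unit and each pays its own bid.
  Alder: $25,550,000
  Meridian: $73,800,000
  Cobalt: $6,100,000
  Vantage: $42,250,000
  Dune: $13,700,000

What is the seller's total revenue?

Total revenue: $116,050,000

Ordering the bids: 73,800,000 (Meridian), 42,250,000 (Vantage), 25,550,000 (Alder), 13,700,000 (Dune), …
Winners (2 units): Meridian, Vantage.
Total revenue = 73,800,000 + 42,250,000 = $116,050,000.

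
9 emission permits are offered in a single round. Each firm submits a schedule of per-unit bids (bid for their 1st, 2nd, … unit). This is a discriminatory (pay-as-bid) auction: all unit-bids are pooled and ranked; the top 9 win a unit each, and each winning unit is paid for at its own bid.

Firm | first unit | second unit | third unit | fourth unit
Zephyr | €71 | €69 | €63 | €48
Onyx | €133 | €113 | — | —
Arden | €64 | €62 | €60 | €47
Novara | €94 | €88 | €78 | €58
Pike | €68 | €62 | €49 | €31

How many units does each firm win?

Arden 1, Novara 3, Onyx 2, Pike 1, Zephyr 2

Merging the schedules and taking the best 9: 133 (Onyx-1), 113 (Onyx-2), 94 (Novara-1), 88 (Novara-2), 78 (Novara-3), 71 (Zephyr-1), 69 (Zephyr-2), 68 (Pike-1), 64 (Arden-1)
Next rejected bid: €63 (not a price — pay-as-bid).
Allocation: Arden 1, Novara 3, Onyx 2, Pike 1, Zephyr 2.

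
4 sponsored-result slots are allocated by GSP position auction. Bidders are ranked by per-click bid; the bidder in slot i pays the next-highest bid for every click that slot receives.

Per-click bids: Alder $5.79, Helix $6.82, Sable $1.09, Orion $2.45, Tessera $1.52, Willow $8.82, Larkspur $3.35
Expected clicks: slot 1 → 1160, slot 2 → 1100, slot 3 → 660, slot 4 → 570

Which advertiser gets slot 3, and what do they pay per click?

Ranked by bid: $8.82 (Willow) > $6.82 (Helix) > $5.79 (Alder) > $3.35 (Larkspur) > $2.45 (Orion) > …
Slot 3 goes to the third-ranked bidder, Alder, who pays the next bid down: $3.35/click.

Alder; $3.35 per click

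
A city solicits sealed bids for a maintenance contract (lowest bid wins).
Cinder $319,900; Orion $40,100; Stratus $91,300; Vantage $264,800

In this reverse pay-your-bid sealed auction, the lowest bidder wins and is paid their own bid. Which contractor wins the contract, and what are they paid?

Orion is paid $40,100

Reverse pay-your-bid sealed auction: the lowest bidder wins and is paid their own bid.
Bids ranked: 40,100 (Orion) < 91,300 (Stratus) < 264,800 (Vantage) < 319,900 (Cinder)
Orion is lowest → is paid own bid, $40,100.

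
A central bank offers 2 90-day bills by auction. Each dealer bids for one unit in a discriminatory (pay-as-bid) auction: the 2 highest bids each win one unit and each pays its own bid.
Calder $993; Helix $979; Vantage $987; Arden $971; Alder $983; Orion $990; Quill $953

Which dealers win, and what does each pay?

Ordering the bids: 993 (Calder), 990 (Orion), 987 (Vantage), 983 (Alder), …
Top 2: Calder, Orion.
Each winner pays its own bid: Calder $993, Orion $990.

Calder $993, Orion $990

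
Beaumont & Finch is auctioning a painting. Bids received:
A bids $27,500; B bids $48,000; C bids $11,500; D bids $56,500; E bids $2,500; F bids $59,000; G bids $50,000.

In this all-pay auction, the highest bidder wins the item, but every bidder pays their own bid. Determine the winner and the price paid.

F pays $59,000

Bids ranked: 59,000 (F) > 56,500 (D) > 50,000 (G) > 48,000 (B) > 27,500 (A) > 11,500 (C) > …
F is highest and takes the item; every bidder forfeits their bid.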